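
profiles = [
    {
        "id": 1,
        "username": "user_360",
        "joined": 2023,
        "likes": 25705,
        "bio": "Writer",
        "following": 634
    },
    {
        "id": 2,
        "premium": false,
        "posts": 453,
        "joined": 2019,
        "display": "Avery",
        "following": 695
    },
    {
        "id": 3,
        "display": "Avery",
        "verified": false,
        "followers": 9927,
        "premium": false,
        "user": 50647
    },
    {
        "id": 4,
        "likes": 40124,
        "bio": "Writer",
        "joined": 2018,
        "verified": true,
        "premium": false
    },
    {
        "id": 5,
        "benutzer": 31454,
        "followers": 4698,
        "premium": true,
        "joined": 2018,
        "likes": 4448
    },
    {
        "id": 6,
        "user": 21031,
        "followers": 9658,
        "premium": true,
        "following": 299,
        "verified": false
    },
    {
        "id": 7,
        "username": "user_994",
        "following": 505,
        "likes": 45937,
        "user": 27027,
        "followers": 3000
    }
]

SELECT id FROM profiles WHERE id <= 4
[1, 2, 3, 4]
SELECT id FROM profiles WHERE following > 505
[1, 2]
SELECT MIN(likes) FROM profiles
4448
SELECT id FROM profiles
[1, 2, 3, 4, 5, 6, 7]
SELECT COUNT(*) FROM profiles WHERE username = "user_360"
1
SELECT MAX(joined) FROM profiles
2023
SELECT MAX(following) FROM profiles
695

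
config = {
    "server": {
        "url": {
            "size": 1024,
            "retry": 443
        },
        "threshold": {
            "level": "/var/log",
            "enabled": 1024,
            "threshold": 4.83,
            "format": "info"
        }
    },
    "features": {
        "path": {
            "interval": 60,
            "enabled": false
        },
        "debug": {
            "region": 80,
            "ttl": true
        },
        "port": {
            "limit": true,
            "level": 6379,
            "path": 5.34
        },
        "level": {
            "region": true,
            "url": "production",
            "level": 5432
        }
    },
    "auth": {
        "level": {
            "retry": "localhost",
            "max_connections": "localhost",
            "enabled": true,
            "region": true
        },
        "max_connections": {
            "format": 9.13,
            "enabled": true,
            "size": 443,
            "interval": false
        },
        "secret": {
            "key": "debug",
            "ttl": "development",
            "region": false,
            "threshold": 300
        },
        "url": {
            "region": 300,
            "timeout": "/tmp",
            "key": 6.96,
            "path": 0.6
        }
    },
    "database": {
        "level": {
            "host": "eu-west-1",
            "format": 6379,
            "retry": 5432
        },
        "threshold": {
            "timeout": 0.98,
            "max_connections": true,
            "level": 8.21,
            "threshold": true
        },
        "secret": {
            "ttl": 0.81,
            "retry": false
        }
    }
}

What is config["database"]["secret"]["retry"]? False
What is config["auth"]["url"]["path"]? 0.6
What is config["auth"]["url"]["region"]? 300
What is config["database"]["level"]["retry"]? 5432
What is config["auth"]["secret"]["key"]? "debug"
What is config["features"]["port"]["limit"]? True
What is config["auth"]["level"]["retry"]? "localhost"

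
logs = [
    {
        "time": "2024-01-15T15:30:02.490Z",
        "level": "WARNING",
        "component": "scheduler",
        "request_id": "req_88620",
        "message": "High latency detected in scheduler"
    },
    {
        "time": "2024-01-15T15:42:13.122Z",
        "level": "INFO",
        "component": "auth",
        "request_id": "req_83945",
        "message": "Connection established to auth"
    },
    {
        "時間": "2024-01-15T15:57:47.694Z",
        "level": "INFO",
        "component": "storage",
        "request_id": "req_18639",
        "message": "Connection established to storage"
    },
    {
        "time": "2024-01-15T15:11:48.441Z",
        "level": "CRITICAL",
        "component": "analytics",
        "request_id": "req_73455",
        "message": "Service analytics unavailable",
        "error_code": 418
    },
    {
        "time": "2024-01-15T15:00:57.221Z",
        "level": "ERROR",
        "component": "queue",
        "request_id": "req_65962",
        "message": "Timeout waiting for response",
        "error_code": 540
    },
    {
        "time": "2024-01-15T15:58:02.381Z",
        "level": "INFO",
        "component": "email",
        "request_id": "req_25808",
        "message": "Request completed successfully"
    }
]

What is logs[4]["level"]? "ERROR"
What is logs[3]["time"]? "2024-01-15T15:11:48.441Z"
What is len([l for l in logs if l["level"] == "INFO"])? 3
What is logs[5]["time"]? "2024-01-15T15:58:02.381Z"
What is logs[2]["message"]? "Connection established to storage"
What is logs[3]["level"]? "CRITICAL"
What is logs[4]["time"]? "2024-01-15T15:00:57.221Z"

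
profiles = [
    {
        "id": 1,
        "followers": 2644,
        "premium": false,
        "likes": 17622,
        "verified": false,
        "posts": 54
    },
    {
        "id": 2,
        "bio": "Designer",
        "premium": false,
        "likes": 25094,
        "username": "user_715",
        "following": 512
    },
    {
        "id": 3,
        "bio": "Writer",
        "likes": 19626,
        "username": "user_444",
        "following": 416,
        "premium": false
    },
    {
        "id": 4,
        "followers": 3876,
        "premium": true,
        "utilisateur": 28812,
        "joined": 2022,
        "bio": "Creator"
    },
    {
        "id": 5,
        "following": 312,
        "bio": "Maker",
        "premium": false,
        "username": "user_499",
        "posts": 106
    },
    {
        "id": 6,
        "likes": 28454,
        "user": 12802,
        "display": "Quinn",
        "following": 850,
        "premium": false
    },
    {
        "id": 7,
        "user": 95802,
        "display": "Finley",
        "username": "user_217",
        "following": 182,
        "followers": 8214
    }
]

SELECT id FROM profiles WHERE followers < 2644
[]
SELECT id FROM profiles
[1, 2, 3, 4, 5, 6, 7]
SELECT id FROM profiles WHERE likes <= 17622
[1]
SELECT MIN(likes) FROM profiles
17622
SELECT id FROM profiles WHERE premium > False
[4]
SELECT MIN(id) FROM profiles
1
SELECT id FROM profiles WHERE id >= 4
[4, 5, 6, 7]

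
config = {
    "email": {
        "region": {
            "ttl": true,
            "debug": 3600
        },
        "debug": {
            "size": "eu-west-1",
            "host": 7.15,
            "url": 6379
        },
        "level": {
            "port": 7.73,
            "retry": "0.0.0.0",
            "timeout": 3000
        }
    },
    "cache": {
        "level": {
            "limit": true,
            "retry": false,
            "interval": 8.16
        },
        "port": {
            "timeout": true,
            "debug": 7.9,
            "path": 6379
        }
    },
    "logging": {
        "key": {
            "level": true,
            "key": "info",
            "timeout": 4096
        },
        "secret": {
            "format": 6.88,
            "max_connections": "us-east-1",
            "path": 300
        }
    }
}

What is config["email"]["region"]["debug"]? 3600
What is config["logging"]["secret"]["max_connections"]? "us-east-1"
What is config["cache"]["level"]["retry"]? False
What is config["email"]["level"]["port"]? 7.73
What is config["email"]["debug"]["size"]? "eu-west-1"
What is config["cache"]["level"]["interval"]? 8.16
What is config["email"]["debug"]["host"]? 7.15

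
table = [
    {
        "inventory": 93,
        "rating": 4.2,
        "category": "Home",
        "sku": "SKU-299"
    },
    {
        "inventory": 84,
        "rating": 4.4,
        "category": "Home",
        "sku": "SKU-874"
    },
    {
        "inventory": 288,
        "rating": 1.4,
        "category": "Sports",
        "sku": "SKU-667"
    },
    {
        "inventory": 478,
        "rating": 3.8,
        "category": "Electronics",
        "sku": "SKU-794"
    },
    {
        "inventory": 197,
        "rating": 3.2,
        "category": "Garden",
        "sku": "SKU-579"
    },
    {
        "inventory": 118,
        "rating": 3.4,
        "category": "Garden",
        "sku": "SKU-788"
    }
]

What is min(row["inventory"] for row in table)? 84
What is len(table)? 6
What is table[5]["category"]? "Garden"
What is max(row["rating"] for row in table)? 4.4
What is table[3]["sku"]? "SKU-794"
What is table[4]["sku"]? "SKU-579"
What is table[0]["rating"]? 4.2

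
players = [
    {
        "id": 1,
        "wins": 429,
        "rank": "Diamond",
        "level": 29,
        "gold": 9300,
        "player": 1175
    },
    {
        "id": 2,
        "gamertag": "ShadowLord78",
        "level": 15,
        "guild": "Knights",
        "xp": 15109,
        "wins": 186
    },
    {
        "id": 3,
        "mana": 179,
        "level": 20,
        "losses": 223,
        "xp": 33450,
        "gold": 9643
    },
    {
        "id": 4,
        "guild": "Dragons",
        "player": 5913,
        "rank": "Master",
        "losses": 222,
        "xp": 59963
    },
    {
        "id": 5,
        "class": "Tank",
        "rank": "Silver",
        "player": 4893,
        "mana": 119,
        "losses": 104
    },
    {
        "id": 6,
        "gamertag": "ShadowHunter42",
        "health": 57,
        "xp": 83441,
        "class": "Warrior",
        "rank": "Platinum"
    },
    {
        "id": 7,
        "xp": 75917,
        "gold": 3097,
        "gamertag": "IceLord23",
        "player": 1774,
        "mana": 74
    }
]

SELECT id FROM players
[1, 2, 3, 4, 5, 6, 7]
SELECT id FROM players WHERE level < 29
[2, 3]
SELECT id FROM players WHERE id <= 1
[1]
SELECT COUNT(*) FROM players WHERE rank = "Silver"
1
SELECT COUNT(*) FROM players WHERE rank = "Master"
1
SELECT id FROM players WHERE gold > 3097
[1, 3]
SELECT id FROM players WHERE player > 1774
[4, 5]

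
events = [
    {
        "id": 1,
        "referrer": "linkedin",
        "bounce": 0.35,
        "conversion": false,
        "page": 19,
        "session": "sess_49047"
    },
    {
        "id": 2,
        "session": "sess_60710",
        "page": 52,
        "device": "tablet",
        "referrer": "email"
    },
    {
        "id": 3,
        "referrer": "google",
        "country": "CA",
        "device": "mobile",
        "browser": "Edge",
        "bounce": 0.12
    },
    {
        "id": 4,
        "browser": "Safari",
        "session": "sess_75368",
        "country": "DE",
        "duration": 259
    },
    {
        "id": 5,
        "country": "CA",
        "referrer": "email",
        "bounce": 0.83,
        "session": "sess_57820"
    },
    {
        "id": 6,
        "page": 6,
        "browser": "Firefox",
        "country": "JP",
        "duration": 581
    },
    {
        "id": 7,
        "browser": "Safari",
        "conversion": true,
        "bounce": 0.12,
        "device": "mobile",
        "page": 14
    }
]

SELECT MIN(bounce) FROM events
0.12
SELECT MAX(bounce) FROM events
0.83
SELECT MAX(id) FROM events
7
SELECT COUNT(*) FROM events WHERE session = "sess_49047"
1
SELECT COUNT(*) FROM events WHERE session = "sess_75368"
1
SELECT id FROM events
[1, 2, 3, 4, 5, 6, 7]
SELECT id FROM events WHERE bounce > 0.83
[]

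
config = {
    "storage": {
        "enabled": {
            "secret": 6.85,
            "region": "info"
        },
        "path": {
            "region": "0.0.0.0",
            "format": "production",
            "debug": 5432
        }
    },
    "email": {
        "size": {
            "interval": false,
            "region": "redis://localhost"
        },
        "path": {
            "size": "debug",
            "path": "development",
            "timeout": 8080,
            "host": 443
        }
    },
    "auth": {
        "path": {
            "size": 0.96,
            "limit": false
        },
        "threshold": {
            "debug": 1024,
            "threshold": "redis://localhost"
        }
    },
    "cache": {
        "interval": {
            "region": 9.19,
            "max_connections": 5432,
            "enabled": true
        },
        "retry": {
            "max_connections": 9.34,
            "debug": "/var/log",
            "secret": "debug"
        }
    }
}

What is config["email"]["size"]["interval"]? False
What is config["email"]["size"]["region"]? "redis://localhost"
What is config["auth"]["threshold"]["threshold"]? "redis://localhost"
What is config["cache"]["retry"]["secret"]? "debug"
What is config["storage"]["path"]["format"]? "production"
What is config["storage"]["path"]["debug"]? 5432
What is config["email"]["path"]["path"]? "development"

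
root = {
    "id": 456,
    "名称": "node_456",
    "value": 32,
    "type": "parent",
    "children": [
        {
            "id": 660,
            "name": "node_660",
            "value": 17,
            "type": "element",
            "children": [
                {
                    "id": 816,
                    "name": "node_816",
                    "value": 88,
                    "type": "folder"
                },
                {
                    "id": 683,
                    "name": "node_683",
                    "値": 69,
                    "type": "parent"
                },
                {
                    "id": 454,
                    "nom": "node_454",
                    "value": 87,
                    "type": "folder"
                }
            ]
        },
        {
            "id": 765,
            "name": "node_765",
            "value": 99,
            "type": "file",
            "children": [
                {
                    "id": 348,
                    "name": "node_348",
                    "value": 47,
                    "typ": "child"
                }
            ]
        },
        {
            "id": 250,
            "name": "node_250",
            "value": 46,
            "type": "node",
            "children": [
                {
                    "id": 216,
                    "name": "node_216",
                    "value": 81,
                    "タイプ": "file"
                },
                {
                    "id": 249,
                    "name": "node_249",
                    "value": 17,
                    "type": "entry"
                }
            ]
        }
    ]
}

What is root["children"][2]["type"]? "node"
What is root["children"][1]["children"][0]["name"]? "node_348"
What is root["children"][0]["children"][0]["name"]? "node_816"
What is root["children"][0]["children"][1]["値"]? 69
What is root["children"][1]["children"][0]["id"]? 348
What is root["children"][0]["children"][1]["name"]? "node_683"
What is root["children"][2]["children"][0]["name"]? "node_216"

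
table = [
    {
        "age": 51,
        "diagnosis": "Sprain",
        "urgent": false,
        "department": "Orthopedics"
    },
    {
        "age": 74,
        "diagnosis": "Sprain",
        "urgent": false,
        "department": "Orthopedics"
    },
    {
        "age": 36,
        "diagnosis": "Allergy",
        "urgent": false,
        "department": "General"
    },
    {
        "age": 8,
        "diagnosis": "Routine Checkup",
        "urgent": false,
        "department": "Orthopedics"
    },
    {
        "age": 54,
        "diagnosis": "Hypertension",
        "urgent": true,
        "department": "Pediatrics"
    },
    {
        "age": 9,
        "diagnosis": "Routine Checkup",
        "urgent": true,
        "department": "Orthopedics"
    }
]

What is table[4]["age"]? 54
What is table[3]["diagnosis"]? "Routine Checkup"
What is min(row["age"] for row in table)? 8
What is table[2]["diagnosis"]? "Allergy"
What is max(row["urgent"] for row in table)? True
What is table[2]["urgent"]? False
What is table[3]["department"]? "Orthopedics"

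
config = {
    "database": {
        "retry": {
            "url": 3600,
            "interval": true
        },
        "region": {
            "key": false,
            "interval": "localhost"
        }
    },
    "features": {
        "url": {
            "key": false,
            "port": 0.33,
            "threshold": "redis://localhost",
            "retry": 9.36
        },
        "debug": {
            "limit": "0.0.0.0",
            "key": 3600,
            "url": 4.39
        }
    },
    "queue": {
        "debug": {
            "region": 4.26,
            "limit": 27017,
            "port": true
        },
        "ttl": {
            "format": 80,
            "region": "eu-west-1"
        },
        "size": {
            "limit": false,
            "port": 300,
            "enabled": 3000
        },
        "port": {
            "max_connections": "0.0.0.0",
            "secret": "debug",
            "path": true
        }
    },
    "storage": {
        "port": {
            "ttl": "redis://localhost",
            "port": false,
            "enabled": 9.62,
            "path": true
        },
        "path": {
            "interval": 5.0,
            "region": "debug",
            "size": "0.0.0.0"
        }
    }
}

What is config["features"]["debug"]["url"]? 4.39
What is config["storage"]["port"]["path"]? True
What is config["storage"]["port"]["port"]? False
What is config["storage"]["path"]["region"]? "debug"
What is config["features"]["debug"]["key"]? 3600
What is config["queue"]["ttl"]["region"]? "eu-west-1"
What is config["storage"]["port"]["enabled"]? 9.62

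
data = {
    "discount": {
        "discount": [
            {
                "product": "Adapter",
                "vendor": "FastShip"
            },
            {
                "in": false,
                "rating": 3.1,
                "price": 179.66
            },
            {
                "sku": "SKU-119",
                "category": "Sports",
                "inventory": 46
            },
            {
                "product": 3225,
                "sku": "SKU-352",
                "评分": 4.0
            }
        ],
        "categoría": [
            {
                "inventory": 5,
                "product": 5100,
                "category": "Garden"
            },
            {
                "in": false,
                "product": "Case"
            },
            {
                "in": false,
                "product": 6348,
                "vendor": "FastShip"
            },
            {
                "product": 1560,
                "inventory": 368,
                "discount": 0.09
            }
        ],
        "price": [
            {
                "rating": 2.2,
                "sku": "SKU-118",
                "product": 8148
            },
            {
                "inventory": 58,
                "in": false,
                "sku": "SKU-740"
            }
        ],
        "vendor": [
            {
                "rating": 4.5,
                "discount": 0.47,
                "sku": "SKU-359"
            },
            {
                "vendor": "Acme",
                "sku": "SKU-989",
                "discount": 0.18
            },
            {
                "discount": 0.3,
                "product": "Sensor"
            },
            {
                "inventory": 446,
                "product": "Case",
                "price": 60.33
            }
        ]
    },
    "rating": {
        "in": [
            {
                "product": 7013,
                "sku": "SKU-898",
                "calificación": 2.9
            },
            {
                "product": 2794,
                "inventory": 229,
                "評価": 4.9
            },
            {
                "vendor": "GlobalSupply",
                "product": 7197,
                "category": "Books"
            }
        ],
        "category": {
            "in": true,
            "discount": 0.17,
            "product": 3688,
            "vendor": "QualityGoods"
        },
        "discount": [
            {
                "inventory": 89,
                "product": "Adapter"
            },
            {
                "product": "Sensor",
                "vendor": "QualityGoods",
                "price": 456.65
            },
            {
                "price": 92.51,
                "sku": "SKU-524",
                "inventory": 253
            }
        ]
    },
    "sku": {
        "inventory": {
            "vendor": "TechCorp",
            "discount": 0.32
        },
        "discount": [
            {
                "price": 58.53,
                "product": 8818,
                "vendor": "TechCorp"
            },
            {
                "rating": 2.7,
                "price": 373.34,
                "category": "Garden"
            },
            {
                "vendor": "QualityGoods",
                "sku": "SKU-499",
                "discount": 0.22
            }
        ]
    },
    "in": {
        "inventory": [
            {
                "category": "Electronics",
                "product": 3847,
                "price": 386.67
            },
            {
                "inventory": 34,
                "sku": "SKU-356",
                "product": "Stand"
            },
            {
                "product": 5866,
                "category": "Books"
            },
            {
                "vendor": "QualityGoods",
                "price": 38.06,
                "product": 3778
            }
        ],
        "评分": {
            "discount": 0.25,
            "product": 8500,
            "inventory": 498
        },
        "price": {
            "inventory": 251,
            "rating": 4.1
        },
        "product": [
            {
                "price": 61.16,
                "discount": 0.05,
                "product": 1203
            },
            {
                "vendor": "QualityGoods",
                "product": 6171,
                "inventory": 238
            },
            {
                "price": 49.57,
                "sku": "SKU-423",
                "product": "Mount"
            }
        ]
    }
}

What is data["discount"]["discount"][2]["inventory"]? 46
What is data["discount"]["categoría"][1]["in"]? False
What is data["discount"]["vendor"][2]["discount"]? 0.3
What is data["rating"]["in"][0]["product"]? 7013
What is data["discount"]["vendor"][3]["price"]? 60.33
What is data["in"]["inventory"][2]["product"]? 5866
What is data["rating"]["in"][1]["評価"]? 4.9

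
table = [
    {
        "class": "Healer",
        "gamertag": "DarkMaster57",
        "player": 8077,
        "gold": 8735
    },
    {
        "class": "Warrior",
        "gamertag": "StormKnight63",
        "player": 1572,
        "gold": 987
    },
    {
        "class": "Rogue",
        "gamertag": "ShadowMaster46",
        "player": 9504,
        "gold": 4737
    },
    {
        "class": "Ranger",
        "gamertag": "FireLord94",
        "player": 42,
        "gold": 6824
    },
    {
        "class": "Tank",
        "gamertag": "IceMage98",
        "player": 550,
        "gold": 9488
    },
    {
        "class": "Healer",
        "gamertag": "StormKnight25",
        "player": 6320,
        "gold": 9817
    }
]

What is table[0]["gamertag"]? "DarkMaster57"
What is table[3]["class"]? "Ranger"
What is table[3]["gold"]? 6824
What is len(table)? 6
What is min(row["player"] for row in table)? 42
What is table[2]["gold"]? 4737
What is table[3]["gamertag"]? "FireLord94"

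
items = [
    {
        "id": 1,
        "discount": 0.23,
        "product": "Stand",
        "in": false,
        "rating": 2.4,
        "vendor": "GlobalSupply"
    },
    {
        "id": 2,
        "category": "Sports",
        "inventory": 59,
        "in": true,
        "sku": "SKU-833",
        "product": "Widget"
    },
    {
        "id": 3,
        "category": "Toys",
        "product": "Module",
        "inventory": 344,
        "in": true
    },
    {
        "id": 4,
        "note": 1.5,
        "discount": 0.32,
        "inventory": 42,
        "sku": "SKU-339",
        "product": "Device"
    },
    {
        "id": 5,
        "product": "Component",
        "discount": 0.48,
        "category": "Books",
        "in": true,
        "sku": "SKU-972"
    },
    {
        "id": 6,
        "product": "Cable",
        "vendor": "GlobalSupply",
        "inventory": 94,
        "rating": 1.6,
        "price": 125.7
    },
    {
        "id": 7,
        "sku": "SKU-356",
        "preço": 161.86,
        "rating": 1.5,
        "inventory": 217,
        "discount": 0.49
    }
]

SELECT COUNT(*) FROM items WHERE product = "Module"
1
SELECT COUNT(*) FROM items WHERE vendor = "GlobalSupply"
2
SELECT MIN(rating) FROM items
1.5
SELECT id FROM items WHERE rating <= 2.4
[1, 6, 7]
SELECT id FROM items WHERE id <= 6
[1, 2, 3, 4, 5, 6]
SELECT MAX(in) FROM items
True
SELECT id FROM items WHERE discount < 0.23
[]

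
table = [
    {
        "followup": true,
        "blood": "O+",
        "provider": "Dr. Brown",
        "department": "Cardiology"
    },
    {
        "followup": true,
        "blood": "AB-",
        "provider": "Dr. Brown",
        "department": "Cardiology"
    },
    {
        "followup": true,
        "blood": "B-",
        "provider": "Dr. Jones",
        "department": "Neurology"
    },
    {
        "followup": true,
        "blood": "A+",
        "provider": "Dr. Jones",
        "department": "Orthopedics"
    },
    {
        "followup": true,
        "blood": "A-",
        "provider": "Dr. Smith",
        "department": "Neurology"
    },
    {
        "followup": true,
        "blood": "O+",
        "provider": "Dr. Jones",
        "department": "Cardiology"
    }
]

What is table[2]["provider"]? "Dr. Jones"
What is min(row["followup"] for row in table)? True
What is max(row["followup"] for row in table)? True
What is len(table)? 6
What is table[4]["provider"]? "Dr. Smith"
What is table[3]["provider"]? "Dr. Jones"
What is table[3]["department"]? "Orthopedics"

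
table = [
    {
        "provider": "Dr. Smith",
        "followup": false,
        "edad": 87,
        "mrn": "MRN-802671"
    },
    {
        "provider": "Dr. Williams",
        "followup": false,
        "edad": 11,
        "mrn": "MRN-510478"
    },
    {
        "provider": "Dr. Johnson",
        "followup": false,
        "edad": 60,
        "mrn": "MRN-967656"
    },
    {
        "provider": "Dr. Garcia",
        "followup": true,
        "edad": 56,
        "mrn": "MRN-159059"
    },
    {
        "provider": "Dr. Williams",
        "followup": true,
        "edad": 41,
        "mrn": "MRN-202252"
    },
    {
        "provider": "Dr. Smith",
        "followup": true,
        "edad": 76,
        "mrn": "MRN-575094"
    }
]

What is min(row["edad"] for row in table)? 11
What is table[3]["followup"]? True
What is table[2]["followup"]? False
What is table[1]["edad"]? 11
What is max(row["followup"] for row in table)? True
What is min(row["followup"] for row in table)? False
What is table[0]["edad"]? 87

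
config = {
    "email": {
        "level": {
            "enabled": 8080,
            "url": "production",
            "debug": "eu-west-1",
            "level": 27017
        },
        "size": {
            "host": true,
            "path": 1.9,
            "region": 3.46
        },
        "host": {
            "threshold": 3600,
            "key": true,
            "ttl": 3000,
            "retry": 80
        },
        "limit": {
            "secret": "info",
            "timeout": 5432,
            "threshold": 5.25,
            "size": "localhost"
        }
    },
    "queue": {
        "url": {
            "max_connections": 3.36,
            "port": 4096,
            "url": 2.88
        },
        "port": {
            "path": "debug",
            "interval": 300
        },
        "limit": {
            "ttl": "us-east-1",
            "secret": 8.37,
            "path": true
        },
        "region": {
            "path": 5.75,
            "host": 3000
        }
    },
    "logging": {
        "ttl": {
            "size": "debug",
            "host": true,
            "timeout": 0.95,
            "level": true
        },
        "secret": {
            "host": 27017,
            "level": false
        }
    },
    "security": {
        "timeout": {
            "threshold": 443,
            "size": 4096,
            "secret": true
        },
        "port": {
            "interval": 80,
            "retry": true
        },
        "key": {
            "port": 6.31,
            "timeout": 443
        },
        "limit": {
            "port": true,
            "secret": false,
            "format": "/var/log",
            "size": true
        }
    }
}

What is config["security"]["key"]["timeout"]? 443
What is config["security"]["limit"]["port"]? True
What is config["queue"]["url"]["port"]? 4096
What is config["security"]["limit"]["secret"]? False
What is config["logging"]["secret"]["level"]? False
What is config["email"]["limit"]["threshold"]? 5.25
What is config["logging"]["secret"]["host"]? 27017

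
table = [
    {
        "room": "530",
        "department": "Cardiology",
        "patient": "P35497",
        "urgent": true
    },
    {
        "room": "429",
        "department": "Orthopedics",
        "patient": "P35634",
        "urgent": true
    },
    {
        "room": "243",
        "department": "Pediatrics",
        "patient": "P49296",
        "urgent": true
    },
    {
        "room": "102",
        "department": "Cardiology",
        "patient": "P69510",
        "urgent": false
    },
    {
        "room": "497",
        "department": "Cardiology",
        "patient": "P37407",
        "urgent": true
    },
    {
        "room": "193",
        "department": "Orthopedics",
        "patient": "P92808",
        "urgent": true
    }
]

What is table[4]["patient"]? "P37407"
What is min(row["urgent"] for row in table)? False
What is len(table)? 6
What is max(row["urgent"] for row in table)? True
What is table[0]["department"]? "Cardiology"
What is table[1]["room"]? "429"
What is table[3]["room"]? "102"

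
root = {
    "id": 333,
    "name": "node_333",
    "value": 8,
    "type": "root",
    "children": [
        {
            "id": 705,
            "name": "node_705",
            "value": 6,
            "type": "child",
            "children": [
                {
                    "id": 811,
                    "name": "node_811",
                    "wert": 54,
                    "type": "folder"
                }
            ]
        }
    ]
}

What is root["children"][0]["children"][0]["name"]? "node_811"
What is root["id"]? 333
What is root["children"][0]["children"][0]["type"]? "folder"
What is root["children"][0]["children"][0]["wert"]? 54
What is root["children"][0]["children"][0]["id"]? 811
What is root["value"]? 8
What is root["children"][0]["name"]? "node_705"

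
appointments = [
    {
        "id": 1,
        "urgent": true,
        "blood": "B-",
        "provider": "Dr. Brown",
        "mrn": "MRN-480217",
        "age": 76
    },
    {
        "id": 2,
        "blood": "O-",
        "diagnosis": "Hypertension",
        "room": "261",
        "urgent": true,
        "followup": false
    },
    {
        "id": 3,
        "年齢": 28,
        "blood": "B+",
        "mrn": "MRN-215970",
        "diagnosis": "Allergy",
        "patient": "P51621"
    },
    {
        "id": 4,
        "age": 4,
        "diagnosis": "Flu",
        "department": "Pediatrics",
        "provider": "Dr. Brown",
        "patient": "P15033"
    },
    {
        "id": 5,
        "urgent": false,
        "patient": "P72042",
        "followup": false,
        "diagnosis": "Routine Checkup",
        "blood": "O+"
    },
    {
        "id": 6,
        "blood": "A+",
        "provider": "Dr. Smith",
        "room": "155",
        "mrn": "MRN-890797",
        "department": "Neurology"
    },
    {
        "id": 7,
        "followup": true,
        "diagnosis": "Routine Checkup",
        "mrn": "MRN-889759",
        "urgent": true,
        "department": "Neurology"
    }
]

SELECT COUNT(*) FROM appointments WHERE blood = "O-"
1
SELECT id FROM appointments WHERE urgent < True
[5]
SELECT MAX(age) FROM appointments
76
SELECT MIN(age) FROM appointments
4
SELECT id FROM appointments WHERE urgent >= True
[1, 2, 7]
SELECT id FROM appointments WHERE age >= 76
[1]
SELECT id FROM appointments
[1, 2, 3, 4, 5, 6, 7]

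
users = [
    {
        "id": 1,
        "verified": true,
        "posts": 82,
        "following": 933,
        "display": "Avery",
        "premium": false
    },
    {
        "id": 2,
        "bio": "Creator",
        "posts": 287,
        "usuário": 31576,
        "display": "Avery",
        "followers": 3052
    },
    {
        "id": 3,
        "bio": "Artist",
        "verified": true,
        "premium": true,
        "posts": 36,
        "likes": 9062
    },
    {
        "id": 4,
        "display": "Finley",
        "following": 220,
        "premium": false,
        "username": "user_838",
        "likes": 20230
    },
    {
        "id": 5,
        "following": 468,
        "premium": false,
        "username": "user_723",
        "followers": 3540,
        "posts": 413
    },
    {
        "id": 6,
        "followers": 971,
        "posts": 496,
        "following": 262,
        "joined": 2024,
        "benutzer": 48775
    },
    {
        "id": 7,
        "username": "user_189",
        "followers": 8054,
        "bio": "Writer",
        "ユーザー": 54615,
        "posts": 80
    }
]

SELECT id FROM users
[1, 2, 3, 4, 5, 6, 7]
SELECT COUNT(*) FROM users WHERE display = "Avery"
2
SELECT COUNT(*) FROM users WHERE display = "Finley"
1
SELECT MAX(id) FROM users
7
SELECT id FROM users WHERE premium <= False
[1, 4, 5]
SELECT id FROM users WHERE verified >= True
[1, 3]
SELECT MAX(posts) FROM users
496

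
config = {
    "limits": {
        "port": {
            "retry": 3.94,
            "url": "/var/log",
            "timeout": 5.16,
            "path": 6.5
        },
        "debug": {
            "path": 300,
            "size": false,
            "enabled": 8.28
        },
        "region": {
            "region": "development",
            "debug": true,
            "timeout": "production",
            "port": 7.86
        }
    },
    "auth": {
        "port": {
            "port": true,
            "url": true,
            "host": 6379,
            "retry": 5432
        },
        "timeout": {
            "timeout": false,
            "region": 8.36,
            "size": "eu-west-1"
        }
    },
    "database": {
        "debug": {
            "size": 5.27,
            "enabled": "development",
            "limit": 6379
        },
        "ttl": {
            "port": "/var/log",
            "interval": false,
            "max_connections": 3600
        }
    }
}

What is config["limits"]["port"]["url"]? "/var/log"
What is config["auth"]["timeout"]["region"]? 8.36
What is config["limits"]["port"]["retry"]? 3.94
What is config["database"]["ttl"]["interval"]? False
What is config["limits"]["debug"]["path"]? 300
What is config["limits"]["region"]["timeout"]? "production"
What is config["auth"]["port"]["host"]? 6379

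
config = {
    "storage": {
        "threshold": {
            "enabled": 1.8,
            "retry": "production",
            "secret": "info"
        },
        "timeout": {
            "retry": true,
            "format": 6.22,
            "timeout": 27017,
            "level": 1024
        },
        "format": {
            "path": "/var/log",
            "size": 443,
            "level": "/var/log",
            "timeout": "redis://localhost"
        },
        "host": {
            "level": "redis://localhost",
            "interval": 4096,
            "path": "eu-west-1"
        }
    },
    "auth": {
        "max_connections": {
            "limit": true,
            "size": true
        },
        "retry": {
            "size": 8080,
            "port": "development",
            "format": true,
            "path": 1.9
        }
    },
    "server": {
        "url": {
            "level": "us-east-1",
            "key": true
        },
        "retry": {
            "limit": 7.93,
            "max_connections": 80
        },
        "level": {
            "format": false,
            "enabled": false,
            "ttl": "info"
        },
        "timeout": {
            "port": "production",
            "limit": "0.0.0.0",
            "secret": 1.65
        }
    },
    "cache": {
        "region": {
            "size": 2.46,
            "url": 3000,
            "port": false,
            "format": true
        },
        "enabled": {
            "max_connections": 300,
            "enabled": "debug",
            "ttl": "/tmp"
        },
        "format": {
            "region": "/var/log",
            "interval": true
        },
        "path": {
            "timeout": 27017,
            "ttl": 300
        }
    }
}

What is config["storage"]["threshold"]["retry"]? "production"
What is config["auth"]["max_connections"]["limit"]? True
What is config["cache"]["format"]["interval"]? True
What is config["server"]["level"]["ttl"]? "info"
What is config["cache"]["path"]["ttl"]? 300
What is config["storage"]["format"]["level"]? "/var/log"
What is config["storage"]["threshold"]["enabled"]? 1.8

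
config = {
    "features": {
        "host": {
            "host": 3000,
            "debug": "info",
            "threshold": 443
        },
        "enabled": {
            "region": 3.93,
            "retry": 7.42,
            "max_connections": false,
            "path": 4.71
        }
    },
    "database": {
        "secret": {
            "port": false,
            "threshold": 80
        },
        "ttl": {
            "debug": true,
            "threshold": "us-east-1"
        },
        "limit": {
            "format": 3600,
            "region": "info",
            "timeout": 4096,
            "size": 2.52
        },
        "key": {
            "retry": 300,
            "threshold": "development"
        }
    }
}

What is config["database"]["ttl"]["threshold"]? "us-east-1"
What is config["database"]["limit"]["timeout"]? 4096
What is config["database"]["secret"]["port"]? False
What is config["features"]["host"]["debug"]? "info"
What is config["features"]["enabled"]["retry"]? 7.42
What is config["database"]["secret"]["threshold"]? 80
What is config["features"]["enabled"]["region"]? 3.93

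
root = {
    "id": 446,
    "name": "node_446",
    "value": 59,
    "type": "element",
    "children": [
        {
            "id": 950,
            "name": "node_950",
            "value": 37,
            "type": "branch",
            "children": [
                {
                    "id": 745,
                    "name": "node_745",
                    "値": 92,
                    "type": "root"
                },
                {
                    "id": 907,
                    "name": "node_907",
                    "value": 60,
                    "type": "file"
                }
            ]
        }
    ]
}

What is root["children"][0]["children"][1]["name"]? "node_907"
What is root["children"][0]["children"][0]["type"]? "root"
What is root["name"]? "node_446"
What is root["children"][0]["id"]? 950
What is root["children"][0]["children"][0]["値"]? 92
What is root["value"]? 59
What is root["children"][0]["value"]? 37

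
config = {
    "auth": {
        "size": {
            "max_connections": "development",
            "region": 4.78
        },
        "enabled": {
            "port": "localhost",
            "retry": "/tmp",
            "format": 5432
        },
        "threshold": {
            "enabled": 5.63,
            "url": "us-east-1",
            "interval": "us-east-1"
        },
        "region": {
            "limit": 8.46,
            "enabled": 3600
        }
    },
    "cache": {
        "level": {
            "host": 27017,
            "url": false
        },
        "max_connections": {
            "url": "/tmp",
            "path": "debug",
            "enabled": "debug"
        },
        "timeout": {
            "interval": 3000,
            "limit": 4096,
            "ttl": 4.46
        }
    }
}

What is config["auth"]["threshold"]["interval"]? "us-east-1"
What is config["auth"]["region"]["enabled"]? 3600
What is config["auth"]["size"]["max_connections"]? "development"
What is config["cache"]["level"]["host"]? 27017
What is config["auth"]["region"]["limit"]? 8.46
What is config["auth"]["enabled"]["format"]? 5432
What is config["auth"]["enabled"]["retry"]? "/tmp"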